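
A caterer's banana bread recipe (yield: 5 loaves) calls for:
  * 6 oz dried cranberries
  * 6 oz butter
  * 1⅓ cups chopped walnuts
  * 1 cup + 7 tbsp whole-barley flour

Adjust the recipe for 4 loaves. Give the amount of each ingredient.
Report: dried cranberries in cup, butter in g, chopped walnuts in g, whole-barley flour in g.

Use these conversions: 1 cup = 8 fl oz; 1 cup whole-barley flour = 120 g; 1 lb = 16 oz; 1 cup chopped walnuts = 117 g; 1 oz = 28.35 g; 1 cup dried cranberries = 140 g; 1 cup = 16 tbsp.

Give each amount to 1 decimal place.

dried cranberries: 1.0 cup; butter: 136.1 g; chopped walnuts: 124.8 g; whole-barley flour: 138.0 g

Scaling factor: 4/5 = 0.8.
dried cranberries: 6 oz × 4/5 × 28.35 g/oz ÷ 140 g/cup ≈ 1.0 cup
butter: 6 oz × 4/5 × 28.35 g/oz ≈ 136.1 g
chopped walnuts: 4/3 cup × 4/5 × 117 g/cup = 124.8 g
whole-barley flour: (1 cup + 7 tbsp = 1.4375 cup) × 4/5 × 120 g/cup = 138.0 g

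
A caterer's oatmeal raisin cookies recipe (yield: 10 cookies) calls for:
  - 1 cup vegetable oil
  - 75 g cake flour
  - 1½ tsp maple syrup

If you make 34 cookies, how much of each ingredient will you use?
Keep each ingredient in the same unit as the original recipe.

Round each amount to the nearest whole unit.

Scaling factor: 34/10 = 17/5 = 3.4.
vegetable oil: 1 cup × 17/5 ≈ 3 cup
cake flour: 75 g × 17/5 = 255 g
maple syrup: 1.5 tsp × 17/5 ≈ 5 tsp

vegetable oil: 3 cup; cake flour: 255 g; maple syrup: 5 tsp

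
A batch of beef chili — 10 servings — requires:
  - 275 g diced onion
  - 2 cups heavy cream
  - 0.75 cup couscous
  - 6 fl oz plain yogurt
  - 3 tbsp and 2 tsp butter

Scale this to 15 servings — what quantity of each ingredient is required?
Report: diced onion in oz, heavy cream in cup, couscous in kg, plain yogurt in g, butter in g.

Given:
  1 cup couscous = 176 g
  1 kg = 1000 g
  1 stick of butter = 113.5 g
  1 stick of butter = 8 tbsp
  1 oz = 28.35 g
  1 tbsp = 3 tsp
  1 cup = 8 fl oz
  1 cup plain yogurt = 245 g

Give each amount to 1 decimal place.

diced onion: 14.6 oz; heavy cream: 3.0 cup; couscous: 0.2 kg; plain yogurt: 275.6 g; butter: 78.0 g

Scaling factor: 15/10 = 3/2 = 1.5.
diced onion: 275 g × 3/2 ÷ 28.35 g/oz ≈ 14.6 oz
heavy cream: 2 cup × 3/2 = 3.0 cup
couscous: 0.75 cup × 3/2 × 176 g/cup ÷ 1000 g/kg ≈ 0.2 kg
plain yogurt: 6 fl oz × 3/2 ÷ 8 fl oz/cup × 245 g/cup ≈ 275.6 g
butter: (3 tbsp + 2 tsp = 11/3 tbsp) × 3/2 ÷ 8 tbsp/stick × 113.5 g/stick ≈ 78.0 g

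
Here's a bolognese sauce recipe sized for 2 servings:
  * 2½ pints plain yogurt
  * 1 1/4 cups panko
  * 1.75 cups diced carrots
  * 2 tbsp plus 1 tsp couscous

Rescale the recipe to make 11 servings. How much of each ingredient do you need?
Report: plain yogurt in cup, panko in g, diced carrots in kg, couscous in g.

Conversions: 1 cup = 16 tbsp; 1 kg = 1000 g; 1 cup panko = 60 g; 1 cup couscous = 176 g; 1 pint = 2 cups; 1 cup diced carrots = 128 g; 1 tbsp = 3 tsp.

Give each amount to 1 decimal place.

Scaling factor: 11/2 = 5.5.
plain yogurt: 2.5 pint × 11/2 × 2 cup/pint = 27.5 cup
panko: 1.25 cup × 11/2 × 60 g/cup = 412.5 g
diced carrots: 1.75 cup × 11/2 × 128 g/cup ÷ 1000 g/kg ≈ 1.2 kg
couscous: (2 tbsp + 1 tsp = 7/3 tbsp) × 11/2 ÷ 16 tbsp/cup × 176 g/cup ≈ 141.2 g

plain yogurt: 27.5 cup; panko: 412.5 g; diced carrots: 1.2 kg; couscous: 141.2 g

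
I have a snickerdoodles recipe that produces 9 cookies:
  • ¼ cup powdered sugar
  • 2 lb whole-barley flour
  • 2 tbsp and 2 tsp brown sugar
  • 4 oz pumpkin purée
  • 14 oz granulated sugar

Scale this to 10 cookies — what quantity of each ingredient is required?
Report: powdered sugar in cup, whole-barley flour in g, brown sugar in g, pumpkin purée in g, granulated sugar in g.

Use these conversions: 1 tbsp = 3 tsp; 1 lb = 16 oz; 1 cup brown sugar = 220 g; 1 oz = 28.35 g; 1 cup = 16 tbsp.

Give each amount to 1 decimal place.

powdered sugar: 0.3 cup; whole-barley flour: 1008.0 g; brown sugar: 40.7 g; pumpkin purée: 126.0 g; granulated sugar: 441.0 g

Scaling factor: 10/9.
powdered sugar: 0.25 cup × 10/9 ≈ 0.3 cup
whole-barley flour: 2 lb × 10/9 × 16 oz/lb × 28.35 g/oz = 1008.0 g
brown sugar: (2 tbsp + 2 tsp = 8/3 tbsp) × 10/9 ÷ 16 tbsp/cup × 220 g/cup ≈ 40.7 g
pumpkin purée: 4 oz × 10/9 × 28.35 g/oz = 126.0 g
granulated sugar: 14 oz × 10/9 × 28.35 g/oz = 441.0 g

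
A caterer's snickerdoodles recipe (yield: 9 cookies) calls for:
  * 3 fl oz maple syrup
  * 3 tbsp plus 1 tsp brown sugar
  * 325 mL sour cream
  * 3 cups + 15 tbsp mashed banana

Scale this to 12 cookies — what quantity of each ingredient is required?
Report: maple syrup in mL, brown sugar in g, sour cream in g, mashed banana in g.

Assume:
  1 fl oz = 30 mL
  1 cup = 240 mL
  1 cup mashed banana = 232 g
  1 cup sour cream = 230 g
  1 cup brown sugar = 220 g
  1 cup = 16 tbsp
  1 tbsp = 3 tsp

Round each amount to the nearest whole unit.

maple syrup: 120 mL; brown sugar: 61 g; sour cream: 415 g; mashed banana: 1218 g

Scaling factor: 12/9 = 4/3.
maple syrup: 3 fl oz × 4/3 × 30 mL/fl oz = 120 mL
brown sugar: (3 tbsp + 1 tsp = 10/3 tbsp) × 4/3 ÷ 16 tbsp/cup × 220 g/cup ≈ 61 g
sour cream: 325 mL × 4/3 ÷ 240 mL/cup × 230 g/cup ≈ 415 g
mashed banana: (3 cup + 15 tbsp = 3.9375 cup) × 4/3 × 232 g/cup = 1218 g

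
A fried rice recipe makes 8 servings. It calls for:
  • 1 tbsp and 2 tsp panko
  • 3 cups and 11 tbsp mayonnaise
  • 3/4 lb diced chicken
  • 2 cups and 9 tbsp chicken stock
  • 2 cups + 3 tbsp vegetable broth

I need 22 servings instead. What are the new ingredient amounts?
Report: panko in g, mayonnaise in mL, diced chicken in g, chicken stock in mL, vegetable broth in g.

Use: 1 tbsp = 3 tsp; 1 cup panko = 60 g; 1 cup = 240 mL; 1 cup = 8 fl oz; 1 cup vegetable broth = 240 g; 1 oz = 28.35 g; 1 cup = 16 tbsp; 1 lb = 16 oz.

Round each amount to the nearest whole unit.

panko: 17 g; mayonnaise: 2434 mL; diced chicken: 936 g; chicken stock: 1691 mL; vegetable broth: 1444 g

Scaling factor: 22/8 = 11/4 = 2.75.
panko: (1 tbsp + 2 tsp = 5/3 tbsp) × 11/4 ÷ 16 tbsp/cup × 60 g/cup ≈ 17 g
mayonnaise: (3 cup + 11 tbsp = 3.6875 cup) × 11/4 × 240 mL/cup ≈ 2434 mL
diced chicken: 0.75 lb × 11/4 × 16 oz/lb × 28.35 g/oz ≈ 936 g
chicken stock: (2 cup + 9 tbsp = 2.5625 cup) × 11/4 × 240 mL/cup ≈ 1691 mL
vegetable broth: (2 cup + 3 tbsp = 2.1875 cup) × 11/4 × 240 g/cup ≈ 1444 g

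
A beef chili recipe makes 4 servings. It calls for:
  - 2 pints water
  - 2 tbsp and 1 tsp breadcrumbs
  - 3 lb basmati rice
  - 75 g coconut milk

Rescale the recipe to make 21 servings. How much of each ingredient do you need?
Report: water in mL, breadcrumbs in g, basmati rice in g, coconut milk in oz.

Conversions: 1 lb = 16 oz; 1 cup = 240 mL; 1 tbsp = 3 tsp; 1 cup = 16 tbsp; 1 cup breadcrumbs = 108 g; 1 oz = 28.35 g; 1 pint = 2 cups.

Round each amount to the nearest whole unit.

water: 5040 mL; breadcrumbs: 83 g; basmati rice: 7144 g; coconut milk: 14 oz

Scaling factor: 21/4 = 5.25.
water: 2 pint × 21/4 × 2 cup/pint × 240 mL/cup = 5040 mL
breadcrumbs: (2 tbsp + 1 tsp = 7/3 tbsp) × 21/4 ÷ 16 tbsp/cup × 108 g/cup ≈ 83 g
basmati rice: 3 lb × 21/4 × 16 oz/lb × 28.35 g/oz ≈ 7144 g
coconut milk: 75 g × 21/4 ÷ 28.35 g/oz ≈ 14 oz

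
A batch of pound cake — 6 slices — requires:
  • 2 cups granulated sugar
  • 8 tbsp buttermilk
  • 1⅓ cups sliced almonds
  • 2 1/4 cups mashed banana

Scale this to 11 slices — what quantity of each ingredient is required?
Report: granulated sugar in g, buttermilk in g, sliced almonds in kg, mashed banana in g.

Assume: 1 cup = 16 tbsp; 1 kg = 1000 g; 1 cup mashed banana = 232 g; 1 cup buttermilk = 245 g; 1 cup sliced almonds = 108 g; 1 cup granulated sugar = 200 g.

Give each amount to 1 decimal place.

granulated sugar: 733.3 g; buttermilk: 224.6 g; sliced almonds: 0.3 kg; mashed banana: 957.0 g

Scaling factor: 11/6.
granulated sugar: 2 cup × 11/6 × 200 g/cup ≈ 733.3 g
buttermilk: 8 tbsp × 11/6 ÷ 16 tbsp/cup × 245 g/cup ≈ 224.6 g
sliced almonds: 4/3 cup × 11/6 × 108 g/cup ÷ 1000 g/kg ≈ 0.3 kg
mashed banana: 2.25 cup × 11/6 × 232 g/cup = 957.0 g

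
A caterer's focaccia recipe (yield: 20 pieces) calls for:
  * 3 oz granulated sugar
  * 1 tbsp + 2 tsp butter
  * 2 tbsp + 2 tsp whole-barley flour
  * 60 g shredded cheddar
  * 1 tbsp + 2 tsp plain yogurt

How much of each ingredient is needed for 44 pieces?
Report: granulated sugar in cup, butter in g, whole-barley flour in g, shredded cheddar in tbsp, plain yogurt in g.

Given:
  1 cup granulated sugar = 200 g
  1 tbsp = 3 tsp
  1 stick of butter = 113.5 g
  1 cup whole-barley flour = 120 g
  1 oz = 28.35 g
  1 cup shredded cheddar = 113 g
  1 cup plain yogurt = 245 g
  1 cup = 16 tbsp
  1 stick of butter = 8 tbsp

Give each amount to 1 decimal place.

granulated sugar: 0.9 cup; butter: 52.0 g; whole-barley flour: 44.0 g; shredded cheddar: 18.7 tbsp; plain yogurt: 56.1 g

Scaling factor: 44/20 = 11/5 = 2.2.
granulated sugar: 3 oz × 11/5 × 28.35 g/oz ÷ 200 g/cup ≈ 0.9 cup
butter: (1 tbsp + 2 tsp = 5/3 tbsp) × 11/5 ÷ 8 tbsp/stick × 113.5 g/stick ≈ 52.0 g
whole-barley flour: (2 tbsp + 2 tsp = 8/3 tbsp) × 11/5 ÷ 16 tbsp/cup × 120 g/cup = 44.0 g
shredded cheddar: 60 g × 11/5 ÷ 113 g/cup × 16 tbsp/cup ≈ 18.7 tbsp
plain yogurt: (1 tbsp + 2 tsp = 5/3 tbsp) × 11/5 ÷ 16 tbsp/cup × 245 g/cup ≈ 56.1 g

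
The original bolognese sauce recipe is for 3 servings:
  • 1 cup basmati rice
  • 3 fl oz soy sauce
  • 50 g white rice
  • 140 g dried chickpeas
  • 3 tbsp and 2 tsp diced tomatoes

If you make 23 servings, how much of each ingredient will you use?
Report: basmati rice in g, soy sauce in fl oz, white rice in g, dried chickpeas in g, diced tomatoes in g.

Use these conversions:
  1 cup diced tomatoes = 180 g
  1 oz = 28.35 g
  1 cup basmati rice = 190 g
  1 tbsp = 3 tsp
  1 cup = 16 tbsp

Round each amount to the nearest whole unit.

basmati rice: 1457 g; soy sauce: 23 fl oz; white rice: 383 g; dried chickpeas: 1073 g; diced tomatoes: 316 g

Scaling factor: 23/3.
basmati rice: 1 cup × 23/3 × 190 g/cup ≈ 1457 g
soy sauce: 3 fl oz × 23/3 = 23 fl oz
white rice: 50 g × 23/3 ≈ 383 g
dried chickpeas: 140 g × 23/3 ≈ 1073 g
diced tomatoes: (3 tbsp + 2 tsp = 11/3 tbsp) × 23/3 ÷ 16 tbsp/cup × 180 g/cup ≈ 316 g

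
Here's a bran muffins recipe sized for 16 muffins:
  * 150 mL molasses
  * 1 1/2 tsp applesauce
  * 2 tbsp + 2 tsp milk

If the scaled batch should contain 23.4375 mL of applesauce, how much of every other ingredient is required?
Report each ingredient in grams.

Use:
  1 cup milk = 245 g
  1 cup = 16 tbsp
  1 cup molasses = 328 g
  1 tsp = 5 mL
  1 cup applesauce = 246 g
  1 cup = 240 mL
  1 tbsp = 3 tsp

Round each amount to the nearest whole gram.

molasses: 641 g; milk: 128 g

The original recipe has 7.5 mL of applesauce, so the scaling factor is 23.4375 ÷ 7.5 = 25/8 = 3.125.
molasses: 150 mL × 25/8 ÷ 240 mL/cup × 328 g/cup ≈ 641 g
milk: (2 tbsp + 2 tsp = 8/3 tbsp) × 25/8 ÷ 16 tbsp/cup × 245 g/cup ≈ 128 g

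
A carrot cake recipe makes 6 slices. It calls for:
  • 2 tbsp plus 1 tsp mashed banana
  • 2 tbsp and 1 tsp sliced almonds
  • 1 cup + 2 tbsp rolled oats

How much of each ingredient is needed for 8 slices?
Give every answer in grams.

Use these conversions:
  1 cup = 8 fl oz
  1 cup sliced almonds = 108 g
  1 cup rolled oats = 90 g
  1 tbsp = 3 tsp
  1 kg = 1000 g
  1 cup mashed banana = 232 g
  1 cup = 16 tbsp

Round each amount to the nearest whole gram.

mashed banana: 45 g; sliced almonds: 21 g; rolled oats: 135 g

Scaling factor: 8/6 = 4/3.
mashed banana: (2 tbsp + 1 tsp = 7/3 tbsp) × 4/3 ÷ 16 tbsp/cup × 232 g/cup ≈ 45 g
sliced almonds: (2 tbsp + 1 tsp = 7/3 tbsp) × 4/3 ÷ 16 tbsp/cup × 108 g/cup = 21 g
rolled oats: (1 cup + 2 tbsp = 1.125 cup) × 4/3 × 90 g/cup = 135 g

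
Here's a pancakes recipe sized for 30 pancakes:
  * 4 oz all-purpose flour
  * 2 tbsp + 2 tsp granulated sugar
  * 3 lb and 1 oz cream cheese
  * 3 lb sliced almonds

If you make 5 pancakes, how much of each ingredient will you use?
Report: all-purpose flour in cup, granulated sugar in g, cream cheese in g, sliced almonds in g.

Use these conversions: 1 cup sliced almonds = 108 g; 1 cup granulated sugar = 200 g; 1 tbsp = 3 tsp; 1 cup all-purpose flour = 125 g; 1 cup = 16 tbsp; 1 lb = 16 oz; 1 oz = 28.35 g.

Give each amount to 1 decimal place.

all-purpose flour: 0.2 cup; granulated sugar: 5.6 g; cream cheese: 231.5 g; sliced almonds: 226.8 g

Scaling factor: 5/30 = 1/6.
all-purpose flour: 4 oz × 1/6 × 28.35 g/oz ÷ 125 g/cup ≈ 0.2 cup
granulated sugar: (2 tbsp + 2 tsp = 8/3 tbsp) × 1/6 ÷ 16 tbsp/cup × 200 g/cup ≈ 5.6 g
cream cheese: (3 lb + 1 oz = 3.0625 lb) × 1/6 × 16 oz/lb × 28.35 g/oz ≈ 231.5 g
sliced almonds: 3 lb × 1/6 × 16 oz/lb × 28.35 g/oz = 226.8 g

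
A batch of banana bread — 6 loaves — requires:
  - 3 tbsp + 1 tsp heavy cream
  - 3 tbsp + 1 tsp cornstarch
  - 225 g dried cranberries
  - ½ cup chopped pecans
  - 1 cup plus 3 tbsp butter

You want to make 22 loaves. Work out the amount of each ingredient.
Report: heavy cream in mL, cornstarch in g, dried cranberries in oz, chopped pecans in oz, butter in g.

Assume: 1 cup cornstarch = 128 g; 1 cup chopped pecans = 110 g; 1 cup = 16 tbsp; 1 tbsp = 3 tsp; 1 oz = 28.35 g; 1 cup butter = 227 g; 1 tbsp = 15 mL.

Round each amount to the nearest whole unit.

Scaling factor: 22/6 = 11/3.
heavy cream: (3 tbsp + 1 tsp = 10/3 tbsp) × 11/3 × 15 mL/tbsp ≈ 183 mL
cornstarch: (3 tbsp + 1 tsp = 10/3 tbsp) × 11/3 ÷ 16 tbsp/cup × 128 g/cup ≈ 98 g
dried cranberries: 225 g × 11/3 ÷ 28.35 g/oz ≈ 29 oz
chopped pecans: 0.5 cup × 11/3 × 110 g/cup ÷ 28.35 g/oz ≈ 7 oz
butter: (1 cup + 3 tbsp = 1.1875 cup) × 11/3 × 227 g/cup ≈ 988 g

heavy cream: 183 mL; cornstarch: 98 g; dried cranberries: 29 oz; chopped pecans: 7 oz; butter: 988 g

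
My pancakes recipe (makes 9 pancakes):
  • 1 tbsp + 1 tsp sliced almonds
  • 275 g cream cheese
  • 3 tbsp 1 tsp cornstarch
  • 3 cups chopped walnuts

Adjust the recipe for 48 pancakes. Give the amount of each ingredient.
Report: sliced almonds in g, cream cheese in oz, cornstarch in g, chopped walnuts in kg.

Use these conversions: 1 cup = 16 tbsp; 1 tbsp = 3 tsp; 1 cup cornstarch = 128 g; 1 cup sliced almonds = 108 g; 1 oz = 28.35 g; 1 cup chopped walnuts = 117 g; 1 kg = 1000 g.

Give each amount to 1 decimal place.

Scaling factor: 48/9 = 16/3.
sliced almonds: (1 tbsp + 1 tsp = 4/3 tbsp) × 16/3 ÷ 16 tbsp/cup × 108 g/cup = 48.0 g
cream cheese: 275 g × 16/3 ÷ 28.35 g/oz ≈ 51.7 oz
cornstarch: (3 tbsp + 1 tsp = 10/3 tbsp) × 16/3 ÷ 16 tbsp/cup × 128 g/cup ≈ 142.2 g
chopped walnuts: 3 cup × 16/3 × 117 g/cup ÷ 1000 g/kg ≈ 1.9 kg

sliced almonds: 48.0 g; cream cheese: 51.7 oz; cornstarch: 142.2 g; chopped walnuts: 1.9 kg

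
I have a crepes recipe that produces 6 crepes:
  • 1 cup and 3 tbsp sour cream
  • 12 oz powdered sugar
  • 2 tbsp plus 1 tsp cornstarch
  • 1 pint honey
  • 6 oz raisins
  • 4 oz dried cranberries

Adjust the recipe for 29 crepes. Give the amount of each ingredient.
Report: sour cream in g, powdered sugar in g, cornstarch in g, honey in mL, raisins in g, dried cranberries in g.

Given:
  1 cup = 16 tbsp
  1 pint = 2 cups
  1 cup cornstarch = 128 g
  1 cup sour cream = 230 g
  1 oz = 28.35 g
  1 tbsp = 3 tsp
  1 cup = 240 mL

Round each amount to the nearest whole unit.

Scaling factor: 29/6.
sour cream: (1 cup + 3 tbsp = 1.1875 cup) × 29/6 × 230 g/cup ≈ 1320 g
powdered sugar: 12 oz × 29/6 × 28.35 g/oz ≈ 1644 g
cornstarch: (2 tbsp + 1 tsp = 7/3 tbsp) × 29/6 ÷ 16 tbsp/cup × 128 g/cup ≈ 90 g
honey: 1 pint × 29/6 × 2 cup/pint × 240 mL/cup = 2320 mL
raisins: 6 oz × 29/6 × 28.35 g/oz ≈ 822 g
dried cranberries: 4 oz × 29/6 × 28.35 g/oz ≈ 548 g

sour cream: 1320 g; powdered sugar: 1644 g; cornstarch: 90 g; honey: 2320 mL; raisins: 822 g; dried cranberries: 548 g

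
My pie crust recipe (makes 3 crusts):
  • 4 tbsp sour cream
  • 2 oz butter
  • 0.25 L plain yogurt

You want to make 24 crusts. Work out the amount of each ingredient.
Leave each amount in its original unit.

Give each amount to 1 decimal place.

Scaling factor: 24/3 = 8.
sour cream: 4 tbsp × 8 = 32.0 tbsp
butter: 2 oz × 8 = 16.0 oz
plain yogurt: 0.25 L × 8 = 2.0 L

sour cream: 32.0 tbsp; butter: 16.0 oz; plain yogurt: 2.0 L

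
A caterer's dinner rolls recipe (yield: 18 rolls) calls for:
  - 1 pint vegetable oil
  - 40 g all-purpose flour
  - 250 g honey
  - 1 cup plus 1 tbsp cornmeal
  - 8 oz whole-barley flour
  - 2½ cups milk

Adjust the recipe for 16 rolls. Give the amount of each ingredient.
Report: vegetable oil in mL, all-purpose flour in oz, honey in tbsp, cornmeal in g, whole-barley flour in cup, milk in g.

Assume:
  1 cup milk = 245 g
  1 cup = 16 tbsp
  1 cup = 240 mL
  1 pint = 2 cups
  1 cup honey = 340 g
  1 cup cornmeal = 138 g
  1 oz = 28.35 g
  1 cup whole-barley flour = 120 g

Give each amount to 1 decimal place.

vegetable oil: 426.7 mL; all-purpose flour: 1.3 oz; honey: 10.5 tbsp; cornmeal: 130.3 g; whole-barley flour: 1.7 cup; milk: 544.4 g

Scaling factor: 16/18 = 8/9.
vegetable oil: 1 pint × 8/9 × 2 cup/pint × 240 mL/cup ≈ 426.7 mL
all-purpose flour: 40 g × 8/9 ÷ 28.35 g/oz ≈ 1.3 oz
honey: 250 g × 8/9 ÷ 340 g/cup × 16 tbsp/cup ≈ 10.5 tbsp
cornmeal: (1 cup + 1 tbsp = 1.0625 cup) × 8/9 × 138 g/cup ≈ 130.3 g
whole-barley flour: 8 oz × 8/9 × 28.35 g/oz ÷ 120 g/cup ≈ 1.7 cup
milk: 2.5 cup × 8/9 × 245 g/cup ≈ 544.4 g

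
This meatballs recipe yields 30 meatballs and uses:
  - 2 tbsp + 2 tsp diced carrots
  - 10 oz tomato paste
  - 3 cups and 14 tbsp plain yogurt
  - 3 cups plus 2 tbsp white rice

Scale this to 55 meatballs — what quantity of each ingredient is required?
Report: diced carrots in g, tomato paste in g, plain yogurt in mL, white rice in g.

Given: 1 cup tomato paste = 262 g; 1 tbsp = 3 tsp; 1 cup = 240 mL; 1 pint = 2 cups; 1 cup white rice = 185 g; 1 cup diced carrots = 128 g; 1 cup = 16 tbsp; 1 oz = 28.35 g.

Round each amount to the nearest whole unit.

diced carrots: 39 g; tomato paste: 520 g; plain yogurt: 1705 mL; white rice: 1060 g

Scaling factor: 55/30 = 11/6.
diced carrots: (2 tbsp + 2 tsp = 8/3 tbsp) × 11/6 ÷ 16 tbsp/cup × 128 g/cup ≈ 39 g
tomato paste: 10 oz × 11/6 × 28.35 g/oz ≈ 520 g
plain yogurt: (3 cup + 14 tbsp = 3.875 cup) × 11/6 × 240 mL/cup = 1705 mL
white rice: (3 cup + 2 tbsp = 3.125 cup) × 11/6 × 185 g/cup ≈ 1060 g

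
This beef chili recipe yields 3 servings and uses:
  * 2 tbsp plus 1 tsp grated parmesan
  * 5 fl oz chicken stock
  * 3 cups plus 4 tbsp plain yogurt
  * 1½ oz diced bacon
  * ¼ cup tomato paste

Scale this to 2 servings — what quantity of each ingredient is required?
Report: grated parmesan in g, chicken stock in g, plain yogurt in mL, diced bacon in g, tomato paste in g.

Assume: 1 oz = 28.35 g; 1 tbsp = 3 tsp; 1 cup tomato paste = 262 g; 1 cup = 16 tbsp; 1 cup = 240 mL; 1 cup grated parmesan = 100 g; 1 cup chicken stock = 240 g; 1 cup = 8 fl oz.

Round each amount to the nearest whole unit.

grated parmesan: 10 g; chicken stock: 100 g; plain yogurt: 520 mL; diced bacon: 28 g; tomato paste: 44 g

Scaling factor: 2/3.
grated parmesan: (2 tbsp + 1 tsp = 7/3 tbsp) × 2/3 ÷ 16 tbsp/cup × 100 g/cup ≈ 10 g
chicken stock: 5 fl oz × 2/3 ÷ 8 fl oz/cup × 240 g/cup = 100 g
plain yogurt: (3 cup + 4 tbsp = 3.25 cup) × 2/3 × 240 mL/cup = 520 mL
diced bacon: 1.5 oz × 2/3 × 28.35 g/oz ≈ 28 g
tomato paste: 0.25 cup × 2/3 × 262 g/cup ≈ 44 g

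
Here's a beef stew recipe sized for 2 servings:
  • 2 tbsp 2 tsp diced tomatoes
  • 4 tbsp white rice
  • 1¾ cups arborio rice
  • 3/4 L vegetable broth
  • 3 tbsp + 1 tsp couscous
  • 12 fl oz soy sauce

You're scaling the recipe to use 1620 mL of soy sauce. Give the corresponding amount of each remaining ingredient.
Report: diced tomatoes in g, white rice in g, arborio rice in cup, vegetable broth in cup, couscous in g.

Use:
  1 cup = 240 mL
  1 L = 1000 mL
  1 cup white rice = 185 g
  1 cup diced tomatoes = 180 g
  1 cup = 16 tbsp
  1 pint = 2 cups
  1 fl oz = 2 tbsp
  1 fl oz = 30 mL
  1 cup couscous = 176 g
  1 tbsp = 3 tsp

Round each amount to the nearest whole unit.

diced tomatoes: 135 g; white rice: 208 g; arborio rice: 8 cup; vegetable broth: 14 cup; couscous: 165 g

The original recipe has 360 mL of soy sauce, so the scaling factor is 1620 ÷ 360 = 9/2 = 4.5.
diced tomatoes: (2 tbsp + 2 tsp = 8/3 tbsp) × 9/2 ÷ 16 tbsp/cup × 180 g/cup = 135 g
white rice: 4 tbsp × 9/2 ÷ 16 tbsp/cup × 185 g/cup ≈ 208 g
arborio rice: 1.75 cup × 9/2 ≈ 8 cup
vegetable broth: 0.75 L × 9/2 × 1000 mL/L ÷ 240 mL/cup ≈ 14 cup
couscous: (3 tbsp + 1 tsp = 10/3 tbsp) × 9/2 ÷ 16 tbsp/cup × 176 g/cup = 165 g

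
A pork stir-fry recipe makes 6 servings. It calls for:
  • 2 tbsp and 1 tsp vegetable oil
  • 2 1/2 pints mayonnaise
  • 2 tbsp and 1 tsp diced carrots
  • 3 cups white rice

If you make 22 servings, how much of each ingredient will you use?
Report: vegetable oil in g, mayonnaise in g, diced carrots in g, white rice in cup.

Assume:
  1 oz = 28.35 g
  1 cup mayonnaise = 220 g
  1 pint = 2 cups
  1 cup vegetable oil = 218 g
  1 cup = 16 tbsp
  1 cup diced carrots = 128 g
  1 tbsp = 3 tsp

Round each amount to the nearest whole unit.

vegetable oil: 117 g; mayonnaise: 4033 g; diced carrots: 68 g; white rice: 11 cup

Scaling factor: 22/6 = 11/3.
vegetable oil: (2 tbsp + 1 tsp = 7/3 tbsp) × 11/3 ÷ 16 tbsp/cup × 218 g/cup ≈ 117 g
mayonnaise: 2.5 pint × 11/3 × 2 cup/pint × 220 g/cup ≈ 4033 g
diced carrots: (2 tbsp + 1 tsp = 7/3 tbsp) × 11/3 ÷ 16 tbsp/cup × 128 g/cup ≈ 68 g
white rice: 3 cup × 11/3 = 11 cup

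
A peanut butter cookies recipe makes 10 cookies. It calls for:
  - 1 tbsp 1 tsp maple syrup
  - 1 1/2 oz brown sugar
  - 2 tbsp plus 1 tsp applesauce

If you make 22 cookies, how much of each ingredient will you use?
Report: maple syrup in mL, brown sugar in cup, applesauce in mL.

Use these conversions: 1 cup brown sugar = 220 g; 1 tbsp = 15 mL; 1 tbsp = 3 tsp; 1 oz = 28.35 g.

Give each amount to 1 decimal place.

maple syrup: 44.0 mL; brown sugar: 0.4 cup; applesauce: 77.0 mL

Scaling factor: 22/10 = 11/5 = 2.2.
maple syrup: (1 tbsp + 1 tsp = 4/3 tbsp) × 11/5 × 15 mL/tbsp = 44.0 mL
brown sugar: 1.5 oz × 11/5 × 28.35 g/oz ÷ 220 g/cup ≈ 0.4 cup
applesauce: (2 tbsp + 1 tsp = 7/3 tbsp) × 11/5 × 15 mL/tbsp = 77.0 mL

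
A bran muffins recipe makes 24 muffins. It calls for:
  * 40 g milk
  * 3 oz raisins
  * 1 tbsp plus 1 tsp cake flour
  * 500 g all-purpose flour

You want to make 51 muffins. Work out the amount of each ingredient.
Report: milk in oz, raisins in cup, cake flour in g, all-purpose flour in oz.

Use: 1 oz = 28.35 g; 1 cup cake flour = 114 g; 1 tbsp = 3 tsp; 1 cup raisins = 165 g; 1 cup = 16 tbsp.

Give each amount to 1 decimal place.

milk: 3.0 oz; raisins: 1.1 cup; cake flour: 20.2 g; all-purpose flour: 37.5 oz

Scaling factor: 51/24 = 17/8 = 2.125.
milk: 40 g × 17/8 ÷ 28.35 g/oz ≈ 3.0 oz
raisins: 3 oz × 17/8 × 28.35 g/oz ÷ 165 g/cup ≈ 1.1 cup
cake flour: (1 tbsp + 1 tsp = 4/3 tbsp) × 17/8 ÷ 16 tbsp/cup × 114 g/cup ≈ 20.2 g
all-purpose flour: 500 g × 17/8 ÷ 28.35 g/oz ≈ 37.5 oz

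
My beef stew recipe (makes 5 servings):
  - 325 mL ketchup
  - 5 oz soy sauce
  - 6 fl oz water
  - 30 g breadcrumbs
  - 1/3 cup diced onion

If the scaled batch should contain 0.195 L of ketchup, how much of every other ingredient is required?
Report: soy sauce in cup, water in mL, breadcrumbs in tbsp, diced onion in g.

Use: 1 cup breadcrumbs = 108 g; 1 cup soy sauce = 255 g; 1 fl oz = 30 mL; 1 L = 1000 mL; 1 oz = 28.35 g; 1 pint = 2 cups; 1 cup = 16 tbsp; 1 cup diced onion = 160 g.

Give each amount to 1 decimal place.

soy sauce: 0.3 cup; water: 108.0 mL; breadcrumbs: 2.7 tbsp; diced onion: 32.0 g

The original recipe has 0.325 L of ketchup, so the scaling factor is 0.195 ÷ 0.325 = 3/5 = 0.6.
soy sauce: 5 oz × 3/5 × 28.35 g/oz ÷ 255 g/cup ≈ 0.3 cup
water: 6 fl oz × 3/5 × 30 mL/fl oz = 108.0 mL
breadcrumbs: 30 g × 3/5 ÷ 108 g/cup × 16 tbsp/cup ≈ 2.7 tbsp
diced onion: 1/3 cup × 3/5 × 160 g/cup = 32.0 g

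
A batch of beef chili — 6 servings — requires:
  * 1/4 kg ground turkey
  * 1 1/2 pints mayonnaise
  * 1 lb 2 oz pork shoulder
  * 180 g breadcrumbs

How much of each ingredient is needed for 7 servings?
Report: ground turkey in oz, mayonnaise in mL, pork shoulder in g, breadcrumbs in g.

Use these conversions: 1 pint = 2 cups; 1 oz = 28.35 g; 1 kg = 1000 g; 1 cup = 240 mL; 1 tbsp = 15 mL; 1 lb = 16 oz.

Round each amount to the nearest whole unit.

ground turkey: 10 oz; mayonnaise: 840 mL; pork shoulder: 595 g; breadcrumbs: 210 g

Scaling factor: 7/6.
ground turkey: 0.25 kg × 7/6 × 1000 g/kg ÷ 28.35 g/oz ≈ 10 oz
mayonnaise: 1.5 pint × 7/6 × 2 cup/pint × 240 mL/cup = 840 mL
pork shoulder: (1 lb + 2 oz = 1.125 lb) × 7/6 × 16 oz/lb × 28.35 g/oz ≈ 595 g
breadcrumbs: 180 g × 7/6 = 210 g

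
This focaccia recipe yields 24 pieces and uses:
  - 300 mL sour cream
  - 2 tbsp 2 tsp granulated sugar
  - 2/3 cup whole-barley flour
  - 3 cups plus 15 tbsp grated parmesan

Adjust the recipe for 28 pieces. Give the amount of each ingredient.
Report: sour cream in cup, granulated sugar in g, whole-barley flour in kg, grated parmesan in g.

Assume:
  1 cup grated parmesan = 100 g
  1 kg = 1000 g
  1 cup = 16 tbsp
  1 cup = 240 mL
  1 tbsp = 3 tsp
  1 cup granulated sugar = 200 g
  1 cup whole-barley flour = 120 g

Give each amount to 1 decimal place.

sour cream: 1.5 cup; granulated sugar: 38.9 g; whole-barley flour: 0.1 kg; grated parmesan: 459.4 g

Scaling factor: 28/24 = 7/6.
sour cream: 300 mL × 7/6 ÷ 240 mL/cup ≈ 1.5 cup
granulated sugar: (2 tbsp + 2 tsp = 8/3 tbsp) × 7/6 ÷ 16 tbsp/cup × 200 g/cup ≈ 38.9 g
whole-barley flour: 2/3 cup × 7/6 × 120 g/cup ÷ 1000 g/kg ≈ 0.1 kg
grated parmesan: (3 cup + 15 tbsp = 3.9375 cup) × 7/6 × 100 g/cup ≈ 459.4 g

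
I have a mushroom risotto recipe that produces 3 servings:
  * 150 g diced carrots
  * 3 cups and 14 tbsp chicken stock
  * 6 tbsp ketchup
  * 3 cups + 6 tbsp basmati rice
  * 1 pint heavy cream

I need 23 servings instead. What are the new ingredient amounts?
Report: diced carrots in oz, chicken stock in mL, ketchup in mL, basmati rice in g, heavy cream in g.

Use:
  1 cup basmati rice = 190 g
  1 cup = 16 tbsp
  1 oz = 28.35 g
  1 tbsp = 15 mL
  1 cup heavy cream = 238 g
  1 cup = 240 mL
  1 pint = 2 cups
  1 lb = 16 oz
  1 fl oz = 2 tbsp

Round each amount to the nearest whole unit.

diced carrots: 41 oz; chicken stock: 7130 mL; ketchup: 690 mL; basmati rice: 4916 g; heavy cream: 3649 g

Scaling factor: 23/3.
diced carrots: 150 g × 23/3 ÷ 28.35 g/oz ≈ 41 oz
chicken stock: (3 cup + 14 tbsp = 3.875 cup) × 23/3 × 240 mL/cup = 7130 mL
ketchup: 6 tbsp × 23/3 × 15 mL/tbsp = 690 mL
basmati rice: (3 cup + 6 tbsp = 3.375 cup) × 23/3 × 190 g/cup ≈ 4916 g
heavy cream: 1 pint × 23/3 × 2 cup/pint × 238 g/cup ≈ 3649 g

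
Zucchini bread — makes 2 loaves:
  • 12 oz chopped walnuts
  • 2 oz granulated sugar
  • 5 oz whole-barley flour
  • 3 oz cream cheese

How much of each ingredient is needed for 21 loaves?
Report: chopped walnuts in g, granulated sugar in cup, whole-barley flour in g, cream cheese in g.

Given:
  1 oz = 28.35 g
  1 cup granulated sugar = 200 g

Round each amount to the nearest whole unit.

Scaling factor: 21/2 = 10.5.
chopped walnuts: 12 oz × 21/2 × 28.35 g/oz ≈ 3572 g
granulated sugar: 2 oz × 21/2 × 28.35 g/oz ÷ 200 g/cup ≈ 3 cup
whole-barley flour: 5 oz × 21/2 × 28.35 g/oz ≈ 1488 g
cream cheese: 3 oz × 21/2 × 28.35 g/oz ≈ 893 g

chopped walnuts: 3572 g; granulated sugar: 3 cup; whole-barley flour: 1488 g; cream cheese: 893 g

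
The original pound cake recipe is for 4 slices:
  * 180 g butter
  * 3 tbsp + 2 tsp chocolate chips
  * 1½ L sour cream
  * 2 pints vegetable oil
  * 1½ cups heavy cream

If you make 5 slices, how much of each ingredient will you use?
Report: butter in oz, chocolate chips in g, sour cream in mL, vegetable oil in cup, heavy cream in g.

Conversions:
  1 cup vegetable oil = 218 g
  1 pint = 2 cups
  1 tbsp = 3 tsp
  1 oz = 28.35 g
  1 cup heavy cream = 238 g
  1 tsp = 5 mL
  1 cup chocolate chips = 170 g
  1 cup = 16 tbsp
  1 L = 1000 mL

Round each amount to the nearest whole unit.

butter: 8 oz; chocolate chips: 49 g; sour cream: 1875 mL; vegetable oil: 5 cup; heavy cream: 446 g

Scaling factor: 5/4 = 1.25.
butter: 180 g × 5/4 ÷ 28.35 g/oz ≈ 8 oz
chocolate chips: (3 tbsp + 2 tsp = 11/3 tbsp) × 5/4 ÷ 16 tbsp/cup × 170 g/cup ≈ 49 g
sour cream: 1.5 L × 5/4 × 1000 mL/L = 1875 mL
vegetable oil: 2 pint × 5/4 × 2 cup/pint = 5 cup
heavy cream: 1.5 cup × 5/4 × 238 g/cup ≈ 446 g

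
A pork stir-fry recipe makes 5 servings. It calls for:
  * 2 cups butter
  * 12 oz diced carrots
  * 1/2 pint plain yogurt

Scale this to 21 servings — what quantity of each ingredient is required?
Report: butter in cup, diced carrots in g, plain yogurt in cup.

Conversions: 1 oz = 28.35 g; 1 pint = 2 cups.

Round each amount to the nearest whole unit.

Scaling factor: 21/5 = 4.2.
butter: 2 cup × 21/5 ≈ 8 cup
diced carrots: 12 oz × 21/5 × 28.35 g/oz ≈ 1429 g
plain yogurt: 0.5 pint × 21/5 × 2 cup/pint ≈ 4 cup

butter: 8 cup; diced carrots: 1429 g; plain yogurt: 4 cup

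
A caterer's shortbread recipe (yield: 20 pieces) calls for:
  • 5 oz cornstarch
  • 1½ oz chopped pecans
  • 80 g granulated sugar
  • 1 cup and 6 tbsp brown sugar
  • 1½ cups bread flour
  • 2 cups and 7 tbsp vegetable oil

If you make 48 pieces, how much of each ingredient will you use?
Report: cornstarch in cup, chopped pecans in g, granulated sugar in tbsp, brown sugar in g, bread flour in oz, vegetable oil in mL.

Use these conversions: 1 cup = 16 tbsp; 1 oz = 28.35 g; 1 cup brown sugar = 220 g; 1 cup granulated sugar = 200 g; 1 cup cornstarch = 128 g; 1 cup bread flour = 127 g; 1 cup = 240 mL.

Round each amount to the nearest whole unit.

cornstarch: 3 cup; chopped pecans: 102 g; granulated sugar: 15 tbsp; brown sugar: 726 g; bread flour: 16 oz; vegetable oil: 1404 mL

Scaling factor: 48/20 = 12/5 = 2.4.
cornstarch: 5 oz × 12/5 × 28.35 g/oz ÷ 128 g/cup ≈ 3 cup
chopped pecans: 1.5 oz × 12/5 × 28.35 g/oz ≈ 102 g
granulated sugar: 80 g × 12/5 ÷ 200 g/cup × 16 tbsp/cup ≈ 15 tbsp
brown sugar: (1 cup + 6 tbsp = 1.375 cup) × 12/5 × 220 g/cup = 726 g
bread flour: 1.5 cup × 12/5 × 127 g/cup ÷ 28.35 g/oz ≈ 16 oz
vegetable oil: (2 cup + 7 tbsp = 2.4375 cup) × 12/5 × 240 mL/cup = 1404 mL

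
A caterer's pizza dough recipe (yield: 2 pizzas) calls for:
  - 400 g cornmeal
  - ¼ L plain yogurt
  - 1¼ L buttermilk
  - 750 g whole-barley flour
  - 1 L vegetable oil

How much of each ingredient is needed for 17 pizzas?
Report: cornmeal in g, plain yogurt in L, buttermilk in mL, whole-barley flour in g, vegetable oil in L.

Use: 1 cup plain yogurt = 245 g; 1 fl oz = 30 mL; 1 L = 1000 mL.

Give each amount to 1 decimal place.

cornmeal: 3400.0 g; plain yogurt: 2.1 L; buttermilk: 10625.0 mL; whole-barley flour: 6375.0 g; vegetable oil: 8.5 L

Scaling factor: 17/2 = 8.5.
cornmeal: 400 g × 17/2 = 3400.0 g
plain yogurt: 0.25 L × 17/2 ≈ 2.1 L
buttermilk: 1.25 L × 17/2 × 1000 mL/L = 10625.0 mL
whole-barley flour: 750 g × 17/2 = 6375.0 g
vegetable oil: 1 L × 17/2 = 8.5 L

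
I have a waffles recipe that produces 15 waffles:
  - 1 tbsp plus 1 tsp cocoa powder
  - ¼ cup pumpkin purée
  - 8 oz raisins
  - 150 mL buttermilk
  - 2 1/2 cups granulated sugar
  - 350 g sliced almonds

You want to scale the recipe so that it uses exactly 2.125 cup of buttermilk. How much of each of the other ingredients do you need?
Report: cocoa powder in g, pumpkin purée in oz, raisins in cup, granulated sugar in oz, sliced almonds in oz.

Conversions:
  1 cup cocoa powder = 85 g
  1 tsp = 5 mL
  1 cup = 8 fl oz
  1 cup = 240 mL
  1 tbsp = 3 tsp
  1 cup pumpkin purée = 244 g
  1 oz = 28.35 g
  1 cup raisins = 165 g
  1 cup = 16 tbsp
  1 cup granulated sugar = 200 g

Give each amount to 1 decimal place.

The original recipe has 0.625 cup of buttermilk, so the scaling factor is 2.125 ÷ 0.625 = 17/5 = 3.4.
cocoa powder: (1 tbsp + 1 tsp = 4/3 tbsp) × 17/5 ÷ 16 tbsp/cup × 85 g/cup ≈ 24.1 g
pumpkin purée: 0.25 cup × 17/5 × 244 g/cup ÷ 28.35 g/oz ≈ 7.3 oz
raisins: 8 oz × 17/5 × 28.35 g/oz ÷ 165 g/cup ≈ 4.7 cup
granulated sugar: 2.5 cup × 17/5 × 200 g/cup ÷ 28.35 g/oz ≈ 60.0 oz
sliced almonds: 350 g × 17/5 ÷ 28.35 g/oz ≈ 42.0 oz

cocoa powder: 24.1 g; pumpkin purée: 7.3 oz; raisins: 4.7 cup; granulated sugar: 60.0 oz; sliced almonds: 42.0 oz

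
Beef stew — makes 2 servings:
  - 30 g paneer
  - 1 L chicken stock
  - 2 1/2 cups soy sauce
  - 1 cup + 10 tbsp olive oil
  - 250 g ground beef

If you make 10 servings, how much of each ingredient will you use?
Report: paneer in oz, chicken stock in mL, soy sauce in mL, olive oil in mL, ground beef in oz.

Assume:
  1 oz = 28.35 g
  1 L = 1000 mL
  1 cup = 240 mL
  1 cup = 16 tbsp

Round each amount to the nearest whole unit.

paneer: 5 oz; chicken stock: 5000 mL; soy sauce: 3000 mL; olive oil: 1950 mL; ground beef: 44 oz

Scaling factor: 10/2 = 5.
paneer: 30 g × 5 ÷ 28.35 g/oz ≈ 5 oz
chicken stock: 1 L × 5 × 1000 mL/L = 5000 mL
soy sauce: 2.5 cup × 5 × 240 mL/cup = 3000 mL
olive oil: (1 cup + 10 tbsp = 1.625 cup) × 5 × 240 mL/cup = 1950 mL
ground beef: 250 g × 5 ÷ 28.35 g/oz ≈ 44 oz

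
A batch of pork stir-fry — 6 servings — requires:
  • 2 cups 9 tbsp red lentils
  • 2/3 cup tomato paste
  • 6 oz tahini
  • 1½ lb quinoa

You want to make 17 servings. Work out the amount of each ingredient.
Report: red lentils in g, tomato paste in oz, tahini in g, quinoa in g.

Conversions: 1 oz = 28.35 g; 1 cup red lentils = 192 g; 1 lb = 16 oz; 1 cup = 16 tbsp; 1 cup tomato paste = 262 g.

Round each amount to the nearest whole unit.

red lentils: 1394 g; tomato paste: 17 oz; tahini: 482 g; quinoa: 1928 g

Scaling factor: 17/6.
red lentils: (2 cup + 9 tbsp = 2.5625 cup) × 17/6 × 192 g/cup = 1394 g
tomato paste: 2/3 cup × 17/6 × 262 g/cup ÷ 28.35 g/oz ≈ 17 oz
tahini: 6 oz × 17/6 × 28.35 g/oz ≈ 482 g
quinoa: 1.5 lb × 17/6 × 16 oz/lb × 28.35 g/oz ≈ 1928 g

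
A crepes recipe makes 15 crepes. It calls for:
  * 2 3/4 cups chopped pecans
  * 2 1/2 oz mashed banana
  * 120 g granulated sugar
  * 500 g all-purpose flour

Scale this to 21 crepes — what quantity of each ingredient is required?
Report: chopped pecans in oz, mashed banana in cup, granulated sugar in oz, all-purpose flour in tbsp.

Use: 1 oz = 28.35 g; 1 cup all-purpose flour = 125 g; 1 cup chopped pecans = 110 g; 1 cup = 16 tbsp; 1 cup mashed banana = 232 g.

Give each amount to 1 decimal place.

Scaling factor: 21/15 = 7/5 = 1.4.
chopped pecans: 2.75 cup × 7/5 × 110 g/cup ÷ 28.35 g/oz ≈ 14.9 oz
mashed banana: 2.5 oz × 7/5 × 28.35 g/oz ÷ 232 g/cup ≈ 0.4 cup
granulated sugar: 120 g × 7/5 ÷ 28.35 g/oz ≈ 5.9 oz
all-purpose flour: 500 g × 7/5 ÷ 125 g/cup × 16 tbsp/cup = 89.6 tbsp

chopped pecans: 14.9 oz; mashed banana: 0.4 cup; granulated sugar: 5.9 oz; all-purpose flour: 89.6 tbsp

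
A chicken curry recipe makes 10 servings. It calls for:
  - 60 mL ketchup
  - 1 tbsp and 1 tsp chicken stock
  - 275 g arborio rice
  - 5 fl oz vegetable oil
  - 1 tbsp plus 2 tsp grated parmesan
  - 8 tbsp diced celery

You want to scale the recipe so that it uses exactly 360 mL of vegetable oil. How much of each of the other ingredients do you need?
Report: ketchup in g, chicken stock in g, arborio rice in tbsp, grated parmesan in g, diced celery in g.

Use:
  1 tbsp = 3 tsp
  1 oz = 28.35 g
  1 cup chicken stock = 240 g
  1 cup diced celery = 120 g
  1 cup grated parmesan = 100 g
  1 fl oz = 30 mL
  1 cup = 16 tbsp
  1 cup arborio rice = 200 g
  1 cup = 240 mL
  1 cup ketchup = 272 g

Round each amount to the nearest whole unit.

ketchup: 163 g; chicken stock: 48 g; arborio rice: 53 tbsp; grated parmesan: 25 g; diced celery: 144 g

The original recipe has 150 mL of vegetable oil, so the scaling factor is 360 ÷ 150 = 12/5 = 2.4.
ketchup: 60 mL × 12/5 ÷ 240 mL/cup × 272 g/cup ≈ 163 g
chicken stock: (1 tbsp + 1 tsp = 4/3 tbsp) × 12/5 ÷ 16 tbsp/cup × 240 g/cup = 48 g
arborio rice: 275 g × 12/5 ÷ 200 g/cup × 16 tbsp/cup ≈ 53 tbsp
grated parmesan: (1 tbsp + 2 tsp = 5/3 tbsp) × 12/5 ÷ 16 tbsp/cup × 100 g/cup = 25 g
diced celery: 8 tbsp × 12/5 ÷ 16 tbsp/cup × 120 g/cup = 144 g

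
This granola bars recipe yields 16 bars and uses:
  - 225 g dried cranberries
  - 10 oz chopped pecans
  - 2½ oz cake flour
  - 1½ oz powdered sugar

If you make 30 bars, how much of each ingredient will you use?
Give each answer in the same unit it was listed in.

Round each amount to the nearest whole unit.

Scaling factor: 30/16 = 15/8 = 1.875.
dried cranberries: 225 g × 15/8 ≈ 422 g
chopped pecans: 10 oz × 15/8 ≈ 19 oz
cake flour: 2.5 oz × 15/8 ≈ 5 oz
powdered sugar: 1.5 oz × 15/8 ≈ 3 oz

dried cranberries: 422 g; chopped pecans: 19 oz; cake flour: 5 oz; powdered sugar: 3 oz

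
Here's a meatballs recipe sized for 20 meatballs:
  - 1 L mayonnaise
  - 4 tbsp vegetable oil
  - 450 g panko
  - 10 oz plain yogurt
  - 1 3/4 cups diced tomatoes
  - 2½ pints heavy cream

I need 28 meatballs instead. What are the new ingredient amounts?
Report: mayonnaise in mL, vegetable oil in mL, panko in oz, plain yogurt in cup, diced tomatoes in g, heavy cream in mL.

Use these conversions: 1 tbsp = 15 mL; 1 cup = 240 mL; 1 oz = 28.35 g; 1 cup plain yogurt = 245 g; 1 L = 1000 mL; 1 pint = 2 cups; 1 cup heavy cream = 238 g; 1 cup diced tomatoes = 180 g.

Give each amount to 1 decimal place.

mayonnaise: 1400.0 mL; vegetable oil: 84.0 mL; panko: 22.2 oz; plain yogurt: 1.6 cup; diced tomatoes: 441.0 g; heavy cream: 1680.0 mL

Scaling factor: 28/20 = 7/5 = 1.4.
mayonnaise: 1 L × 7/5 × 1000 mL/L = 1400.0 mL
vegetable oil: 4 tbsp × 7/5 × 15 mL/tbsp = 84.0 mL
panko: 450 g × 7/5 ÷ 28.35 g/oz ≈ 22.2 oz
plain yogurt: 10 oz × 7/5 × 28.35 g/oz ÷ 245 g/cup ≈ 1.6 cup
diced tomatoes: 1.75 cup × 7/5 × 180 g/cup = 441.0 g
heavy cream: 2.5 pint × 7/5 × 2 cup/pint × 240 mL/cup = 1680.0 mL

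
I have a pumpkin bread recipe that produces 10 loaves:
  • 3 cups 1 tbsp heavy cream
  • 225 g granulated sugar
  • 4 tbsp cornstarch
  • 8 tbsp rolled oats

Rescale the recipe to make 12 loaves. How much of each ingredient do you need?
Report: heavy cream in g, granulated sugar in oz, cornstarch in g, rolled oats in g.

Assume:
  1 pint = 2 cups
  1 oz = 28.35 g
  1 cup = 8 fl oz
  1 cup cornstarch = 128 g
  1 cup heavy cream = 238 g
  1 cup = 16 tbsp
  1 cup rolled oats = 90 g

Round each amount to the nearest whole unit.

Scaling factor: 12/10 = 6/5 = 1.2.
heavy cream: (3 cup + 1 tbsp = 3.0625 cup) × 6/5 × 238 g/cup ≈ 875 g
granulated sugar: 225 g × 6/5 ÷ 28.35 g/oz ≈ 10 oz
cornstarch: 4 tbsp × 6/5 ÷ 16 tbsp/cup × 128 g/cup ≈ 38 g
rolled oats: 8 tbsp × 6/5 ÷ 16 tbsp/cup × 90 g/cup = 54 g

heavy cream: 875 g; granulated sugar: 10 oz; cornstarch: 38 g; rolled oats: 54 g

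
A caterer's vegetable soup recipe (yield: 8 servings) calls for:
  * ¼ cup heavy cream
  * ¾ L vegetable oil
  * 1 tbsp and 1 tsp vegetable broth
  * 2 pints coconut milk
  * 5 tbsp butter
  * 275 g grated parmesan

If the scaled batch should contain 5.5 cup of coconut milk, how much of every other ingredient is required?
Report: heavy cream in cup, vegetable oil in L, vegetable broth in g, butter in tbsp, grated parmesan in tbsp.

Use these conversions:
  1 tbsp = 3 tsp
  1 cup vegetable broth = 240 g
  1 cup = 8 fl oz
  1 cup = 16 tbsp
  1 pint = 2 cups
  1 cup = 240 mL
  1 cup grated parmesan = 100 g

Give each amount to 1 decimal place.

heavy cream: 0.3 cup; vegetable oil: 1.0 L; vegetable broth: 27.5 g; butter: 6.9 tbsp; grated parmesan: 60.5 tbsp

The original recipe has 4 cup of coconut milk, so the scaling factor is 5.5 ÷ 4 = 11/8 = 1.375.
heavy cream: 0.25 cup × 11/8 ≈ 0.3 cup
vegetable oil: 0.75 L × 11/8 ≈ 1.0 L
vegetable broth: (1 tbsp + 1 tsp = 4/3 tbsp) × 11/8 ÷ 16 tbsp/cup × 240 g/cup = 27.5 g
butter: 5 tbsp × 11/8 ≈ 6.9 tbsp
grated parmesan: 275 g × 11/8 ÷ 100 g/cup × 16 tbsp/cup = 60.5 tbsp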